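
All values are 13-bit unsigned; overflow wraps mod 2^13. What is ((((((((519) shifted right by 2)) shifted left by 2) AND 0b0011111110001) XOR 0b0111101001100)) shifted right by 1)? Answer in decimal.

1702

519 = 0001000000111
→ shifted right by 2 → 0000010000001 = 129
→ shifted left by 2 (mod 2^13) → 0001000000100 = 516
0b0011111110001 = 0011111110001
→ AND → 0001000000000 = 512
0b0111101001100 = 0111101001100
→ XOR → 0110101001100 = 3404
→ shifted right by 1 → 0011010100110 = 1702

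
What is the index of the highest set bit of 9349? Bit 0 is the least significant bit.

13

9349 = 10010010000101
The topmost 1 is at position 13 (since 2^13 = 8192 ≤ 9349 < 16384).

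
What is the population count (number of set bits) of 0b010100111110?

n = 10100111110
Count the 1s: 1 + 1 + 1 + 1 + 1 + 1 + 1 = 7

7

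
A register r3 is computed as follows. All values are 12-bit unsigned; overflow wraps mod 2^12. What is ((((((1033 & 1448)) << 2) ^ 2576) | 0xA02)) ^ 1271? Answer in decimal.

3781

1033 = 010000001001
1448 = 010110101000
→ & → 010000001000 = 1032
→ << 2 (mod 2^12) → 000000100000 = 32
2576 = 101000010000
→ ^ → 101000110000 = 2608
0xA02 = 101000000010
→ | → 101000110010 = 2610
1271 = 010011110111
→ ^ → 111011000101 = 3781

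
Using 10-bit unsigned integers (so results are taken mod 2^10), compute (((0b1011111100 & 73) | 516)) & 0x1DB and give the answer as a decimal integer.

72

0b1011111100 = 1011111100
73 = 0001001001
→ & → 0001001000 = 72
516 = 1000000100
→ | → 1001001100 = 588
0x1DB = 0111011011
→ & → 0001001000 = 72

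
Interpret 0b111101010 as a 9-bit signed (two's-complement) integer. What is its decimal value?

-22

pattern = 111101010 (MSB is 1 ⇒ negative)
Invert: 000010101, add 1 → 000010110 = 22, so the value is -22.
(Equivalently: 490 - 2^9 = 490 - 512 = -22.)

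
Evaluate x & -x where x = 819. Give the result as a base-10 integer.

1

x = 1100110011 = 819
-x (two's complement) = …0011001101
AND   = 0000000001 = 1
(x & -x isolates the lowest set bit of x.)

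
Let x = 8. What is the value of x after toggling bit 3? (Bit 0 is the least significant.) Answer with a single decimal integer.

x = 000001000
bit 3 is currently 1; toggle it via x ^ (1 << 3) = x ^ 8
→ 000000000 = 0

0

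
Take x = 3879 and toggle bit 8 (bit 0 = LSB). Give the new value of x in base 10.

x = 111100100111
bit 8 is currently 1; toggle it via x ^ (1 << 8) = x ^ 256
→ 111000100111 = 3623

3623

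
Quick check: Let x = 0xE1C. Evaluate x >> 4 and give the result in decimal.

0xE1C = 111000011100
shift right by 4 → 000011100001 = 225
(equivalently, floor(3612 / 16))

225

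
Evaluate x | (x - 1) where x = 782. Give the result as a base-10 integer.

783

x = 1100001110 = 782
x - 1 = 1100001101
OR    = 1100001111 = 783
(x | (x - 1) sets all bits below the lowest set bit.)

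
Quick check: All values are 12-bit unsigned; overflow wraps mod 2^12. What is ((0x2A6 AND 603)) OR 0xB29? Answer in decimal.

2859

0x2A6 = 001010100110
603 = 001001011011
→ AND → 001000000010 = 514
0xB29 = 101100101001
→ OR → 101100101011 = 2859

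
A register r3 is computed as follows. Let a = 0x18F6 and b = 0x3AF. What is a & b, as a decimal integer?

166

0x18F6 = 1100011110110
0x3AF = 0001110101111
AND → 0000010100110 = 166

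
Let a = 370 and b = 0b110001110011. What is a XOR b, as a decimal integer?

370 = 000101110010
b = 110001110011
XOR → 110100000001 = 3329

3329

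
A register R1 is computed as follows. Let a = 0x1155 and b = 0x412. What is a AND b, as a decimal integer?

16

0x1155 = 1000101010101
0x412 = 0010000010010
AND → 0000000010000 = 16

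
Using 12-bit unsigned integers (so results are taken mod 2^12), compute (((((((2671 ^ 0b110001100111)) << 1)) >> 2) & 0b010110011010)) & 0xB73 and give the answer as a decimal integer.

2671 = 101001101111
0b110001100111 = 110001100111
→ ^ → 011000001000 = 1544
→ << 1 (mod 2^12) → 110000010000 = 3088
→ >> 2 → 001100000100 = 772
0b010110011010 = 010110011010
→ & → 000100000000 = 256
0xB73 = 101101110011
→ & → 000100000000 = 256

256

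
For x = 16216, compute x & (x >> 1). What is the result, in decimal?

7944

x = 11111101011000 = 16216
x>>1 = 01111110101100
AND  = 01111100001000 = 7944
(x & (x >> 1) has a 1 wherever x has two consecutive 1 bits.)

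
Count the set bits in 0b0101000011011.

6

n = 101000011011
Count the 1s: 1 + 1 + 1 + 1 + 1 + 1 = 6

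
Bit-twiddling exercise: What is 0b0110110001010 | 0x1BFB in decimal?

a = 0110110001010
0x1BFB = 1101111111011
 OR → 1111111111011 = 8187

8187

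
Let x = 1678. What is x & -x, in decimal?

x = 11010001110 = 1678
-x (two's complement) = …00101110010
AND   = 00000000010 = 2
(x & -x isolates the lowest set bit of x.)

2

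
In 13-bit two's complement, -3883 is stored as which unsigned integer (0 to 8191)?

3883 in 13 bits: 0111100101011
Invert: 1000011010100
Add 1:  1000011010101 = 4309
(Check: 2^13 - 3883 = 8192 - 3883 = 4309.)

4309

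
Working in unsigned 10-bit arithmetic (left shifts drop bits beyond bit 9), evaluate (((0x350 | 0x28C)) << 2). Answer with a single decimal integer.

0x350 = 1101010000
0x28C = 1010001100
→ | → 1111011100 = 988
→ << 2 (mod 2^10) → 1101110000 = 880

880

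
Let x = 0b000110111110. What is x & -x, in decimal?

2

x = 110111110 = 446
-x (two's complement) = …001000010
AND   = 000000010 = 2
(x & -x isolates the lowest set bit of x.)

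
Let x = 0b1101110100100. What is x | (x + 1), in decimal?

7077

x = 1101110100100 = 7076
x + 1 = 1101110100101
OR    = 1101110100101 = 7077
(x | (x + 1) sets the lowest cleared bit.)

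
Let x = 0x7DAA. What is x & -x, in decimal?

2

x = 111110110101010 = 32170
-x (two's complement) = …000001001010110
AND   = 000000000000010 = 2
(x & -x isolates the lowest set bit of x.)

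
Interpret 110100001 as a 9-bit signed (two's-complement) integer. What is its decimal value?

-95

pattern = 110100001 (MSB is 1 ⇒ negative)
Invert: 001011110, add 1 → 001011111 = 95, so the value is -95.
(Equivalently: 417 - 2^9 = 417 - 512 = -95.)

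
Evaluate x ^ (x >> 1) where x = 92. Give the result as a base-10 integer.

x = 1011100 = 92
x>>1 = 0101110
XOR  = 1110010 = 114
(x ^ (x >> 1) gives the standard binary-reflected Gray code of x.)

114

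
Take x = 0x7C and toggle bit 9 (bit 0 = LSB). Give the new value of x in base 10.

636

x = 00001111100
bit 9 is currently 0; toggle it via x ^ (1 << 9) = x ^ 512
→ 01001111100 = 636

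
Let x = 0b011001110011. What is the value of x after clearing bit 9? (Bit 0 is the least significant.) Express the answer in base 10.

1139

x = 011001110011
bit 9 is currently 1; clear it via x & ~(1 << 9) = x & ~512
→ 010001110011 = 1139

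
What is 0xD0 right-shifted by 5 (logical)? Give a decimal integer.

0xD0 = 11010000
shift right by 5 → 00000110 = 6
(equivalently, floor(208 / 32))

6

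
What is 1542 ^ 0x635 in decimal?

1542 = 11000000110
0x635 = 11000110101
XOR → 00000110011 = 51

51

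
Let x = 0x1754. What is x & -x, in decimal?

x = 1011101010100 = 5972
-x (two's complement) = …0100010101100
AND   = 0000000000100 = 4
(x & -x isolates the lowest set bit of x.)

4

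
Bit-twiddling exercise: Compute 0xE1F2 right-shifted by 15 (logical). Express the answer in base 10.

1

0xE1F2 = 1110000111110010
shift right by 15 → 0000000000000001 = 1
(equivalently, floor(57842 / 32768))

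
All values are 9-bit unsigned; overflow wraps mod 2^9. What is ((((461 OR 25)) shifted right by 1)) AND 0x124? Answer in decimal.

461 = 111001101
25 = 000011001
→ OR → 111011101 = 477
→ shifted right by 1 → 011101110 = 238
0x124 = 100100100
→ AND → 000100100 = 36

36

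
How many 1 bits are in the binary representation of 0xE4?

4

0xE4 = 11100100
Count the 1s: 1 + 1 + 1 + 1 = 4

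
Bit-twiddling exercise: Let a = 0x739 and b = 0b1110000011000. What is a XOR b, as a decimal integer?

6945

0x739 = 0011100111001
b = 1110000011000
XOR → 1101100100001 = 6945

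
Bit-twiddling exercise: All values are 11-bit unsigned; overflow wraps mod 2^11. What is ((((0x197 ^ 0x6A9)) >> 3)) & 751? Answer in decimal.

231

0x197 = 00110010111
0x6A9 = 11010101001
→ ^ → 11100111110 = 1854
→ >> 3 → 00011100111 = 231
751 = 01011101111
→ & → 00011100111 = 231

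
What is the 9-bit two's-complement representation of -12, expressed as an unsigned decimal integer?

12 in 9 bits: 000001100
Invert: 111110011
Add 1:  111110100 = 500
(Check: 2^9 - 12 = 512 - 12 = 500.)

500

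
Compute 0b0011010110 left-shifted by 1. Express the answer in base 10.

x = 011010110
shift left by 1 → 110101100 = 428
(equivalently, 214 × 2^1 = 214 × 2)

428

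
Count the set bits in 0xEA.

0xEA = 11101010
Count the 1s: 1 + 1 + 1 + 1 + 1 = 5

5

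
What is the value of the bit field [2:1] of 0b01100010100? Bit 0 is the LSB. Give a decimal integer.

2

v = 01100010100
Shift right by 1: 0110001010
Mask low 2 bits: 10 = 2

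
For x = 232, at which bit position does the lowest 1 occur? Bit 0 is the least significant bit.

232 = 11101000
Trailing zeros: 3, so the lowest set bit is bit 3 (value 8).

3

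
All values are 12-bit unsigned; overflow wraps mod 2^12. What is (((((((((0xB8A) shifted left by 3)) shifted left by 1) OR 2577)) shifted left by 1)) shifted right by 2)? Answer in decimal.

344

0xB8A = 101110001010
→ shifted left by 3 (mod 2^12) → 110001010000 = 3152
→ shifted left by 1 (mod 2^12) → 100010100000 = 2208
2577 = 101000010001
→ OR → 101010110001 = 2737
→ shifted left by 1 (mod 2^12) → 010101100010 = 1378
→ shifted right by 2 → 000101011000 = 344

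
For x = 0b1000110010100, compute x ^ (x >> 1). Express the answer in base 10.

6494

x = 1000110010100 = 4500
x>>1 = 0100011001010
XOR  = 1100101011110 = 6494
(x ^ (x >> 1) gives the standard binary-reflected Gray code of x.)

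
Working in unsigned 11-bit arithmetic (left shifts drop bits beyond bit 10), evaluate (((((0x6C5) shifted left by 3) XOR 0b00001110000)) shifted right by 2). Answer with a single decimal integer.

406

0x6C5 = 11011000101
→ shifted left by 3 (mod 2^11) → 11000101000 = 1576
0b00001110000 = 00001110000
→ XOR → 11001011000 = 1624
→ shifted right by 2 → 00110010110 = 406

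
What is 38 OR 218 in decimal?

254

38 = 00100110
218 = 11011010
 OR → 11111110 = 254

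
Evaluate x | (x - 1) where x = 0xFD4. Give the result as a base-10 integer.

x = 111111010100 = 4052
x - 1 = 111111010011
OR    = 111111010111 = 4055
(x | (x - 1) sets all bits below the lowest set bit.)

4055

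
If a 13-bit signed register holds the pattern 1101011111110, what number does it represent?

-1282

pattern = 1101011111110 (MSB is 1 ⇒ negative)
Invert: 0010100000001, add 1 → 0010100000010 = 1282, so the value is -1282.
(Equivalently: 6910 - 2^13 = 6910 - 8192 = -1282.)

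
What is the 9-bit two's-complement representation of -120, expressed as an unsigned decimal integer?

392

120 in 9 bits: 001111000
Invert: 110000111
Add 1:  110001000 = 392
(Check: 2^9 - 120 = 512 - 120 = 392.)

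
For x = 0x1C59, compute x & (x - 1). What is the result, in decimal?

x = 1110001011001 = 7257
x - 1 = 1110001011000
AND   = 1110001011000 = 7256
(x & (x - 1) clears the lowest set bit of x.)

7256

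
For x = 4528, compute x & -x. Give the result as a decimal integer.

16

x = 1000110110000 = 4528
-x (two's complement) = …0111001010000
AND   = 0000000010000 = 16
(x & -x isolates the lowest set bit of x.)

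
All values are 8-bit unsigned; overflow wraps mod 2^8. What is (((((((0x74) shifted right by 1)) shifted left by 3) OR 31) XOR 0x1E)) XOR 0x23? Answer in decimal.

0x74 = 01110100
→ shifted right by 1 → 00111010 = 58
→ shifted left by 3 (mod 2^8) → 11010000 = 208
31 = 00011111
→ OR → 11011111 = 223
0x1E = 00011110
→ XOR → 11000001 = 193
0x23 = 00100011
→ XOR → 11100010 = 226

226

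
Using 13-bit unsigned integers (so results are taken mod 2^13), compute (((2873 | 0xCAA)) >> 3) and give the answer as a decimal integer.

2873 = 0101100111001
0xCAA = 0110010101010
→ | → 0111110111011 = 4027
→ >> 3 → 0000111110111 = 503

503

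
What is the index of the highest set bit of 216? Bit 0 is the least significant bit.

7

216 = 11011000
The topmost 1 is at position 7 (since 2^7 = 128 ≤ 216 < 256).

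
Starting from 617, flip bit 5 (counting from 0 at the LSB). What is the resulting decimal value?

x = 001001101001
bit 5 is currently 1; toggle it via x ^ (1 << 5) = x ^ 32
→ 001001001001 = 585

585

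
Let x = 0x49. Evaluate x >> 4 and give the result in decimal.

0x49 = 1001001
shift right by 4 → 0000100 = 4
(equivalently, floor(73 / 16))

4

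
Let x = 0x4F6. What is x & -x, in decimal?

x = 10011110110 = 1270
-x (two's complement) = …01100001010
AND   = 00000000010 = 2
(x & -x isolates the lowest set bit of x.)

2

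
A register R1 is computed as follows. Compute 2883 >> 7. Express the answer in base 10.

2883 = 101101000011
shift right by 7 → 000000010110 = 22
(equivalently, floor(2883 / 128))

22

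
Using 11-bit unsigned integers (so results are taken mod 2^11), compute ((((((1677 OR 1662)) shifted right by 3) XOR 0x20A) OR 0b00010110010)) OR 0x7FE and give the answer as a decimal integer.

2047

1677 = 11010001101
1662 = 11001111110
→ OR → 11011111111 = 1791
→ shifted right by 3 → 00011011111 = 223
0x20A = 01000001010
→ XOR → 01011010101 = 725
0b00010110010 = 00010110010
→ OR → 01011110111 = 759
0x7FE = 11111111110
→ OR → 11111111111 = 2047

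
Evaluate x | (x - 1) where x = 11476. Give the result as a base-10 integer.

11479

x = 10110011010100 = 11476
x - 1 = 10110011010011
OR    = 10110011010111 = 11479
(x | (x - 1) sets all bits below the lowest set bit.)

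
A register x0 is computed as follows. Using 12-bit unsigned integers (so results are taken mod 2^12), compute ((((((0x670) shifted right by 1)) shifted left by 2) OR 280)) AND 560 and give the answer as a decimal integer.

0x670 = 011001110000
→ shifted right by 1 → 001100111000 = 824
→ shifted left by 2 (mod 2^12) → 110011100000 = 3296
280 = 000100011000
→ OR → 110111111000 = 3576
560 = 001000110000
→ AND → 000000110000 = 48

48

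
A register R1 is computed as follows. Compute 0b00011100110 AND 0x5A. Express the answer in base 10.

a = 11100110
0x5A = 01011010
AND → 01000010 = 66

66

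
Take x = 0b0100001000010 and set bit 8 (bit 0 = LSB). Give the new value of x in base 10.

x = 0100001000010
bit 8 is currently 0; set it via x | (1 << 8) = x | 256
→ 0100101000010 = 2370

2370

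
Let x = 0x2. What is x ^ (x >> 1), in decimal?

3

x = 10 = 2
x>>1 = 01
XOR  = 11 = 3
(x ^ (x >> 1) gives the standard binary-reflected Gray code of x.)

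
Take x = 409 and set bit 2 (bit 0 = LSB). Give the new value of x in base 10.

413

x = 110011001
bit 2 is currently 0; set it via x | (1 << 2) = x | 4
→ 110011101 = 413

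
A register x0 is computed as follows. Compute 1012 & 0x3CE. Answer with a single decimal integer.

1012 = 1111110100
0x3CE = 1111001110
AND → 1111000100 = 964

964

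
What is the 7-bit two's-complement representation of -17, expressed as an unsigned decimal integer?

111

17 in 7 bits: 0010001
Invert: 1101110
Add 1:  1101111 = 111
(Check: 2^7 - 17 = 128 - 17 = 111.)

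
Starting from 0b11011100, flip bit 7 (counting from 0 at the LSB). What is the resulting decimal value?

x = 11011100
bit 7 is currently 1; toggle it via x ^ (1 << 7) = x ^ 128
→ 01011100 = 92

92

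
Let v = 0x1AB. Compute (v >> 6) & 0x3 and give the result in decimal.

v = 110101011
Shift right by 6: 110
Mask low 2 bits: 10 = 2

2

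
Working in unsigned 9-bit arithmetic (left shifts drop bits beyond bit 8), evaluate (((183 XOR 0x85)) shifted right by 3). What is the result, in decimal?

6

183 = 010110111
0x85 = 010000101
→ XOR → 000110010 = 50
→ shifted right by 3 → 000000110 = 6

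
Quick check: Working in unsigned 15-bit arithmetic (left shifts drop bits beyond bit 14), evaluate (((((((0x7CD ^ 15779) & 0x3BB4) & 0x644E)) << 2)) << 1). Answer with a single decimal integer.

32

0x7CD = 000011111001101
15779 = 011110110100011
→ ^ → 011101001101110 = 14958
0x3BB4 = 011101110110100
→ & → 011101000100100 = 14884
0x644E = 110010001001110
→ & → 010000000000100 = 8196
→ << 2 (mod 2^15) → 000000000010000 = 16
→ << 1 (mod 2^15) → 000000000100000 = 32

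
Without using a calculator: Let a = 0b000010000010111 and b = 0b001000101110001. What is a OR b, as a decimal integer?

5495

a = 0010000010111
b = 1000101110001
 OR → 1010101110111 = 5495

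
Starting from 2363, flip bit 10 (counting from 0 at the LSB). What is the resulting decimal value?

x = 100100111011
bit 10 is currently 0; toggle it via x ^ (1 << 10) = x ^ 1024
→ 110100111011 = 3387

3387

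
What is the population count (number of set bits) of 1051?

1051 = 10000011011
Count the 1s: 1 + 1 + 1 + 1 + 1 = 5

5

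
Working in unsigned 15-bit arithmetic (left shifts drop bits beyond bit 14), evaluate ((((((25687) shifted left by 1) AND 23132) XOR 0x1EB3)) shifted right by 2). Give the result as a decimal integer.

5551

25687 = 110010001010111
→ shifted left by 1 (mod 2^15) → 100100010101110 = 18606
23132 = 101101001011100
→ AND → 100100000001100 = 18444
0x1EB3 = 001111010110011
→ XOR → 101011010111111 = 22207
→ shifted right by 2 → 001010110101111 = 5551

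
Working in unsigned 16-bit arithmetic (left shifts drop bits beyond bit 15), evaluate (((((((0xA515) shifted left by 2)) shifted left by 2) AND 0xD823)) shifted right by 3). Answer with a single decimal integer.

0xA515 = 1010010100010101
→ shifted left by 2 (mod 2^16) → 1001010001010100 = 37972
→ shifted left by 2 (mod 2^16) → 0101000101010000 = 20816
0xD823 = 1101100000100011
→ AND → 0101000000000000 = 20480
→ shifted right by 3 → 0000101000000000 = 2560

2560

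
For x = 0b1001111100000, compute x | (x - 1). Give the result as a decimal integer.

5119

x = 1001111100000 = 5088
x - 1 = 1001111011111
OR    = 1001111111111 = 5119
(x | (x - 1) sets all bits below the lowest set bit.)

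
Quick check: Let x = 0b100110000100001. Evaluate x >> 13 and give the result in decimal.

2

x = 100110000100001
shift right by 13 → 000000000000010 = 2
(equivalently, floor(19489 / 8192))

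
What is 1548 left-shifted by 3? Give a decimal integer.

12384

1548 = 00011000001100
shift left by 3 → 11000001100000 = 12384
(equivalently, 1548 × 2^3 = 1548 × 8)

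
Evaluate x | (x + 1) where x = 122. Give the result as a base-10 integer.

x = 1111010 = 122
x + 1 = 1111011
OR    = 1111011 = 123
(x | (x + 1) sets the lowest cleared bit.)

123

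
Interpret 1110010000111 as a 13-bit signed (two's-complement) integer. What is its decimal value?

-889

pattern = 1110010000111 (MSB is 1 ⇒ negative)
Invert: 0001101111000, add 1 → 0001101111001 = 889, so the value is -889.
(Equivalently: 7303 - 2^13 = 7303 - 8192 = -889.)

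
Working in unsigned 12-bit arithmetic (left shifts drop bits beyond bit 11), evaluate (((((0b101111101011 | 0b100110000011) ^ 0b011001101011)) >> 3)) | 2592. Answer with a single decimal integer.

0b101111101011 = 101111101011
0b100110000011 = 100110000011
→ | → 101111101011 = 3051
0b011001101011 = 011001101011
→ ^ → 110110000000 = 3456
→ >> 3 → 000110110000 = 432
2592 = 101000100000
→ | → 101110110000 = 2992

2992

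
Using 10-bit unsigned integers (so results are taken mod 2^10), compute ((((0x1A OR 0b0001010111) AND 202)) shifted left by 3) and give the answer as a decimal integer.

0x1A = 0000011010
0b0001010111 = 0001010111
→ OR → 0001011111 = 95
202 = 0011001010
→ AND → 0001001010 = 74
→ shifted left by 3 (mod 2^10) → 1001010000 = 592

592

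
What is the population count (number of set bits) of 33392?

33392 = 1000001001110000
Count the 1s: 1 + 1 + 1 + 1 + 1 = 5

5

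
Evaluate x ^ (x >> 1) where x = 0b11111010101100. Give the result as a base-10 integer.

8698

x = 11111010101100 = 16044
x>>1 = 01111101010110
XOR  = 10000111111010 = 8698
(x ^ (x >> 1) gives the standard binary-reflected Gray code of x.)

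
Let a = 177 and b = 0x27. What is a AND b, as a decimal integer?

177 = 10110001
0x27 = 00100111
AND → 00100001 = 33

33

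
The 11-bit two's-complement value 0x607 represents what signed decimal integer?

pattern = 11000000111 (MSB is 1 ⇒ negative)
Invert: 00111111000, add 1 → 00111111001 = 505, so the value is -505.
(Equivalently: 1543 - 2^11 = 1543 - 2048 = -505.)

-505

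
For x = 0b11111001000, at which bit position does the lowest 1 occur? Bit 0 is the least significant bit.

3

0b11111001000 = 11111001000
Trailing zeros: 3, so the lowest set bit is bit 3 (value 8).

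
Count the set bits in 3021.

3021 = 101111001101
Count the 1s: 1 + 1 + 1 + 1 + 1 + 1 + 1 + 1 = 8

8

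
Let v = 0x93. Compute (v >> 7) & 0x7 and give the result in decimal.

1

v = 0010010011
Shift right by 7: 001
Mask low 3 bits: 001 = 1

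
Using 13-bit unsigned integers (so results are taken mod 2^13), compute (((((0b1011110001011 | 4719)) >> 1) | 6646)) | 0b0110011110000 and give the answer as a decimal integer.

8183

0b1011110001011 = 1011110001011
4719 = 1001001101111
→ | → 1011111101111 = 6127
→ >> 1 → 0101111110111 = 3063
6646 = 1100111110110
→ | → 1101111110111 = 7159
0b0110011110000 = 0110011110000
→ | → 1111111110111 = 8183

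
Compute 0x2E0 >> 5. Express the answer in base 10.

0x2E0 = 1011100000
shift right by 5 → 0000010111 = 23
(equivalently, floor(736 / 32))

23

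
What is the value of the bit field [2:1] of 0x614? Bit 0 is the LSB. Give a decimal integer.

2

v = 11000010100
Shift right by 1: 1100001010
Mask low 2 bits: 10 = 2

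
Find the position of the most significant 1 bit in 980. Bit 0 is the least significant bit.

980 = 1111010100
The topmost 1 is at position 9 (since 2^9 = 512 ≤ 980 < 1024).

9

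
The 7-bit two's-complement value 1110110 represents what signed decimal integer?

-10

pattern = 1110110 (MSB is 1 ⇒ negative)
Invert: 0001001, add 1 → 0001010 = 10, so the value is -10.
(Equivalently: 118 - 2^7 = 118 - 128 = -10.)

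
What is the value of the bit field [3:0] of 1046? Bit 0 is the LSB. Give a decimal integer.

6

v = 10000010110
Shift right by 0: 10000010110
Mask low 4 bits: 0110 = 6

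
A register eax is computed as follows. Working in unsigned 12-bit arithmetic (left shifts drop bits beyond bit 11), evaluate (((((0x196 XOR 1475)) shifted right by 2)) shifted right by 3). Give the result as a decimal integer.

0x196 = 000110010110
1475 = 010111000011
→ XOR → 010001010101 = 1109
→ shifted right by 2 → 000100010101 = 277
→ shifted right by 3 → 000000100010 = 34

34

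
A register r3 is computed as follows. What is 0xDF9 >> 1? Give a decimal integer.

0xDF9 = 110111111001
shift right by 1 → 011011111100 = 1788
(equivalently, floor(3577 / 2))

1788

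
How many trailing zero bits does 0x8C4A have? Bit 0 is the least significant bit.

0x8C4A = 1000110001001010
Trailing zeros: 1, so the lowest set bit is bit 1 (value 2).

1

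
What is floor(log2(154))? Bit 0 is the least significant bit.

154 = 10011010
The topmost 1 is at position 7 (since 2^7 = 128 ≤ 154 < 256).

7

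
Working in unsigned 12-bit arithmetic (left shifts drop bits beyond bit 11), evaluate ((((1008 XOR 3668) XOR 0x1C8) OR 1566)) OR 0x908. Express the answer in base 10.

3966

1008 = 001111110000
3668 = 111001010100
→ XOR → 110110100100 = 3492
0x1C8 = 000111001000
→ XOR → 110001101100 = 3180
1566 = 011000011110
→ OR → 111001111110 = 3710
0x908 = 100100001000
→ OR → 111101111110 = 3966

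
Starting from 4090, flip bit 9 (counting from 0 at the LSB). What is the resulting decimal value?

3578

x = 111111111010
bit 9 is currently 1; toggle it via x ^ (1 << 9) = x ^ 512
→ 110111111010 = 3578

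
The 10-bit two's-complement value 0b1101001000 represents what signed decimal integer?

-184

pattern = 1101001000 (MSB is 1 ⇒ negative)
Invert: 0010110111, add 1 → 0010111000 = 184, so the value is -184.
(Equivalently: 840 - 2^10 = 840 - 1024 = -184.)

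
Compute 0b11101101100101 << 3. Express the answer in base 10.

121640

x = 00011101101100101
shift left by 3 → 11101101100101000 = 121640
(equivalently, 15205 × 2^3 = 15205 × 8)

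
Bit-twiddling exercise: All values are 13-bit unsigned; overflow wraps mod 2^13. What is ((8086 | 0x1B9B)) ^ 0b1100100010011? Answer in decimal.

1676

8086 = 1111110010110
0x1B9B = 1101110011011
→ | → 1111110011111 = 8095
0b1100100010011 = 1100100010011
→ ^ → 0011010001100 = 1676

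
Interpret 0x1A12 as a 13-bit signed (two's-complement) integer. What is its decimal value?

-1518

pattern = 1101000010010 (MSB is 1 ⇒ negative)
Invert: 0010111101101, add 1 → 0010111101110 = 1518, so the value is -1518.
(Equivalently: 6674 - 2^13 = 6674 - 8192 = -1518.)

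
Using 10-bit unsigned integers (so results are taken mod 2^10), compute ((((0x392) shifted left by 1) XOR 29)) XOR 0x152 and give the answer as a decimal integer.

619

0x392 = 1110010010
→ shifted left by 1 (mod 2^10) → 1100100100 = 804
29 = 0000011101
→ XOR → 1100111001 = 825
0x152 = 0101010010
→ XOR → 1001101011 = 619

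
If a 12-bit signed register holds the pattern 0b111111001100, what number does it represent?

pattern = 111111001100 (MSB is 1 ⇒ negative)
Invert: 000000110011, add 1 → 000000110100 = 52, so the value is -52.
(Equivalently: 4044 - 2^12 = 4044 - 4096 = -52.)

-52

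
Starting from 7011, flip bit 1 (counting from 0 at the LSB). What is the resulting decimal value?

x = 01101101100011
bit 1 is currently 1; toggle it via x ^ (1 << 1) = x ^ 2
→ 01101101100001 = 7009

7009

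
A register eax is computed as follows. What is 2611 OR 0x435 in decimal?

3639

2611 = 101000110011
0x435 = 010000110101
 OR → 111000110111 = 3639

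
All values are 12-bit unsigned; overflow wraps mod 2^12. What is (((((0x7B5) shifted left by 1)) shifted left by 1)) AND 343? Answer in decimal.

84

0x7B5 = 011110110101
→ shifted left by 1 (mod 2^12) → 111101101010 = 3946
→ shifted left by 1 (mod 2^12) → 111011010100 = 3796
343 = 000101010111
→ AND → 000001010100 = 84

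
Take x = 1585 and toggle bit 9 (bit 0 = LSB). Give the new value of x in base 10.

1073

x = 0011000110001
bit 9 is currently 1; toggle it via x ^ (1 << 9) = x ^ 512
→ 0010000110001 = 1073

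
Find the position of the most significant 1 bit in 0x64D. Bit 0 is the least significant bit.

0x64D = 11001001101
The topmost 1 is at position 10 (since 2^10 = 1024 ≤ 1613 < 2048).

10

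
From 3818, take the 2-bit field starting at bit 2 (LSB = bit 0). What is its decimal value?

2

v = 111011101010
Shift right by 2: 1110111010
Mask low 2 bits: 10 = 2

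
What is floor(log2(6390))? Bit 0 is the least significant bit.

12

6390 = 1100011110110
The topmost 1 is at position 12 (since 2^12 = 4096 ≤ 6390 < 8192).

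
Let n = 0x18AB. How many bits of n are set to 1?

7

0x18AB = 1100010101011
Count the 1s: 1 + 1 + 1 + 1 + 1 + 1 + 1 = 7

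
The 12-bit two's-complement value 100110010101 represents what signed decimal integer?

-1643

pattern = 100110010101 (MSB is 1 ⇒ negative)
Invert: 011001101010, add 1 → 011001101011 = 1643, so the value is -1643.
(Equivalently: 2453 - 2^12 = 2453 - 4096 = -1643.)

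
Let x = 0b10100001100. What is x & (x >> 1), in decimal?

x = 10100001100 = 1292
x>>1 = 01010000110
AND  = 00000000100 = 4
(x & (x >> 1) has a 1 wherever x has two consecutive 1 bits.)

4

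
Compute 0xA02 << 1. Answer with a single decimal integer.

0xA02 = 0101000000010
shift left by 1 → 1010000000100 = 5124
(equivalently, 2562 × 2^1 = 2562 × 2)

5124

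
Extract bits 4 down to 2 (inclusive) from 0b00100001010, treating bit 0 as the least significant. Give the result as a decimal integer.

2

v = 00100001010
Shift right by 2: 001000010
Mask low 3 bits: 010 = 2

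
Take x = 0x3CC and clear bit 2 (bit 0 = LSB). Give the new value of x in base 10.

x = 01111001100
bit 2 is currently 1; clear it via x & ~(1 << 2) = x & ~4
→ 01111001000 = 968

968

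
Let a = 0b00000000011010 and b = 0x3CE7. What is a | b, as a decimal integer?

a = 00000000011010
0x3CE7 = 11110011100111
 OR → 11110011111111 = 15615

15615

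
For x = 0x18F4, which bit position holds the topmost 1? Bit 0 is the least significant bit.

0x18F4 = 1100011110100
The topmost 1 is at position 12 (since 2^12 = 4096 ≤ 6388 < 8192).

12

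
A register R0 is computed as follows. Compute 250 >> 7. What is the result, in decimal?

250 = 11111010
shift right by 7 → 00000001 = 1
(equivalently, floor(250 / 128))

1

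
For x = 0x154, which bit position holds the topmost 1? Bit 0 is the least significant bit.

8

0x154 = 101010100
The topmost 1 is at position 8 (since 2^8 = 256 ≤ 340 < 512).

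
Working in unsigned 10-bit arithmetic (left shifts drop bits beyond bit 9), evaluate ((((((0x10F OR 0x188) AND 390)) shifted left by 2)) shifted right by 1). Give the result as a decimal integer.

0x10F = 0100001111
0x188 = 0110001000
→ OR → 0110001111 = 399
390 = 0110000110
→ AND → 0110000110 = 390
→ shifted left by 2 (mod 2^10) → 1000011000 = 536
→ shifted right by 1 → 0100001100 = 268

268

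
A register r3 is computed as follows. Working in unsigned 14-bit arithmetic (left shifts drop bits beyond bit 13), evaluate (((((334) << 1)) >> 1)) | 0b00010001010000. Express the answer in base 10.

1374

334 = 00000101001110
→ << 1 (mod 2^14) → 00001010011100 = 668
→ >> 1 → 00000101001110 = 334
0b00010001010000 = 00010001010000
→ | → 00010101011110 = 1374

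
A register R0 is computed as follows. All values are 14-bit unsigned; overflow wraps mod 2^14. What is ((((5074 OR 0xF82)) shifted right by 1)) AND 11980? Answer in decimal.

3784

5074 = 01001111010010
0xF82 = 00111110000010
→ OR → 01111111010010 = 8146
→ shifted right by 1 → 00111111101001 = 4073
11980 = 10111011001100
→ AND → 00111011001000 = 3784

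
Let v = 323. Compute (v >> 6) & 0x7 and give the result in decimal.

5

v = 0101000011
Shift right by 6: 0101
Mask low 3 bits: 101 = 5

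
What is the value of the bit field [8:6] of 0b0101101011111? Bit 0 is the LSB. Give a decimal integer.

v = 0101101011111
Shift right by 6: 0101101
Mask low 3 bits: 101 = 5

5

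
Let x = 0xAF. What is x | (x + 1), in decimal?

x = 10101111 = 175
x + 1 = 10110000
OR    = 10111111 = 191
(x | (x + 1) sets the lowest cleared bit.)

191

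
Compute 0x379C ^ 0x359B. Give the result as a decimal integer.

519

0x379C = 11011110011100
0x359B = 11010110011011
XOR → 00001000000111 = 519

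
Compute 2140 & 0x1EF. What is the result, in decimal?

2140 = 100001011100
0x1EF = 000111101111
AND → 000001001100 = 76

76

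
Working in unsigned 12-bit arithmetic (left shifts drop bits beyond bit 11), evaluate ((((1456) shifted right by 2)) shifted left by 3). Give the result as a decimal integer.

2912

1456 = 010110110000
→ shifted right by 2 → 000101101100 = 364
→ shifted left by 3 (mod 2^12) → 101101100000 = 2912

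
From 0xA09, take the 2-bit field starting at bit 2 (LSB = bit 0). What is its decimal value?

2

v = 101000001001
Shift right by 2: 1010000010
Mask low 2 bits: 10 = 2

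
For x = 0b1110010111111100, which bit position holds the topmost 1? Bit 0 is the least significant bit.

0b1110010111111100 = 1110010111111100
The topmost 1 is at position 15 (since 2^15 = 32768 ≤ 58876 < 65536).

15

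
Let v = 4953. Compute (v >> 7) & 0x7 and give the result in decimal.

v = 1001101011001
Shift right by 7: 100110
Mask low 3 bits: 110 = 6

6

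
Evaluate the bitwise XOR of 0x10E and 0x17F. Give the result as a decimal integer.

0x10E = 100001110
0x17F = 101111111
XOR → 001110001 = 113

113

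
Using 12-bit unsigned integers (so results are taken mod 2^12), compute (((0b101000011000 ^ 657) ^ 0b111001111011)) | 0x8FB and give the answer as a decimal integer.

0b101000011000 = 101000011000
657 = 001010010001
→ ^ → 100010001001 = 2185
0b111001111011 = 111001111011
→ ^ → 011011110010 = 1778
0x8FB = 100011111011
→ | → 111011111011 = 3835

3835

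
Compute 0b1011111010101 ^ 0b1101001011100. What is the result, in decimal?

3465

a = 1011111010101
b = 1101001011100
XOR → 0110110001001 = 3465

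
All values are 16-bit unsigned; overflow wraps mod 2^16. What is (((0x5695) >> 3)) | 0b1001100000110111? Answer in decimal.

39671

0x5695 = 0101011010010101
→ >> 3 → 0000101011010010 = 2770
0b1001100000110111 = 1001100000110111
→ | → 1001101011110111 = 39671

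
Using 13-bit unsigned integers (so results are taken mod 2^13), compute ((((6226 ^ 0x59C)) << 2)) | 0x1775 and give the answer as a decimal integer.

6226 = 1100001010010
0x59C = 0010110011100
→ ^ → 1110111001110 = 7630
→ << 2 (mod 2^13) → 1011100111000 = 5944
0x1775 = 1011101110101
→ | → 1011101111101 = 6013

6013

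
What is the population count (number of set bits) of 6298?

6

6298 = 1100010011010
Count the 1s: 1 + 1 + 1 + 1 + 1 + 1 = 6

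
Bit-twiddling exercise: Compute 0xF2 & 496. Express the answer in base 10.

240

0xF2 = 011110010
496 = 111110000
AND → 011110000 = 240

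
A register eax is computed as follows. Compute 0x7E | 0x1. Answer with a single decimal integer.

0x7E = 1111110
0x1 = 0000001
 OR → 1111111 = 127

127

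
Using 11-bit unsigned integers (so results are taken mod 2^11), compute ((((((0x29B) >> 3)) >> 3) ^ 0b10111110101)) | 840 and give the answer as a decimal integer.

2047

0x29B = 01010011011
→ >> 3 → 00001010011 = 83
→ >> 3 → 00000001010 = 10
0b10111110101 = 10111110101
→ ^ → 10111111111 = 1535
840 = 01101001000
→ | → 11111111111 = 2047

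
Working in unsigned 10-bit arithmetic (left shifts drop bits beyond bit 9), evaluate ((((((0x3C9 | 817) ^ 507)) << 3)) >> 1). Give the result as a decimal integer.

0x3C9 = 1111001001
817 = 1100110001
→ | → 1111111001 = 1017
507 = 0111111011
→ ^ → 1000000010 = 514
→ << 3 (mod 2^10) → 0000010000 = 16
→ >> 1 → 0000001000 = 8

8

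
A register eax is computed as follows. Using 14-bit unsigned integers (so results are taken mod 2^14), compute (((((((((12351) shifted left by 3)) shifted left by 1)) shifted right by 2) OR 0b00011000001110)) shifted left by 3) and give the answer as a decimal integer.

14320

12351 = 11000000111111
→ shifted left by 3 (mod 2^14) → 00000111111000 = 504
→ shifted left by 1 (mod 2^14) → 00001111110000 = 1008
→ shifted right by 2 → 00000011111100 = 252
0b00011000001110 = 00011000001110
→ OR → 00011011111110 = 1790
→ shifted left by 3 (mod 2^14) → 11011111110000 = 14320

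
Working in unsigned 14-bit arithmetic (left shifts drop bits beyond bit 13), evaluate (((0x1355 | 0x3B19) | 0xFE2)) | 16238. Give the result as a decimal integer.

0x1355 = 01001101010101
0x3B19 = 11101100011001
→ | → 11101101011101 = 15197
0xFE2 = 00111111100010
→ | → 11111111111111 = 16383
16238 = 11111101101110
→ | → 11111111111111 = 16383

16383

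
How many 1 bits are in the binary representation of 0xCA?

0xCA = 11001010
Count the 1s: 1 + 1 + 1 + 1 = 4

4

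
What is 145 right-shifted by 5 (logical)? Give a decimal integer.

4

145 = 10010001
shift right by 5 → 00000100 = 4
(equivalently, floor(145 / 32))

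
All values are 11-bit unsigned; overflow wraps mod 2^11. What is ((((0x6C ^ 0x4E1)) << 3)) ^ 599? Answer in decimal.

0x6C = 00001101100
0x4E1 = 10011100001
→ ^ → 10010001101 = 1165
→ << 3 (mod 2^11) → 10001101000 = 1128
599 = 01001010111
→ ^ → 11000111111 = 1599

1599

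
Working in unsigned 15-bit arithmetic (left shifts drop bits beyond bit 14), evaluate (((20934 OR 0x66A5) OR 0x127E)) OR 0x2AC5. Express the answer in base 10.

20934 = 101000111000110
0x66A5 = 110011010100101
→ OR → 111011111100111 = 30695
0x127E = 001001001111110
→ OR → 111011111111111 = 30719
0x2AC5 = 010101011000101
→ OR → 111111111111111 = 32767

32767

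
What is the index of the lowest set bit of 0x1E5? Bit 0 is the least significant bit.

0x1E5 = 111100101
Trailing zeros: 0, so the lowest set bit is bit 0 (value 1).

0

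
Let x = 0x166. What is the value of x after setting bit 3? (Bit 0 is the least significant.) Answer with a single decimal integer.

x = 101100110
bit 3 is currently 0; set it via x | (1 << 3) = x | 8
→ 101101110 = 366

366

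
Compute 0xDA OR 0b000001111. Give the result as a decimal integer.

0xDA = 11011010
b = 00001111
 OR → 11011111 = 223

223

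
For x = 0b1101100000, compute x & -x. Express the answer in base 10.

x = 1101100000 = 864
-x (two's complement) = …0010100000
AND   = 0000100000 = 32
(x & -x isolates the lowest set bit of x.)

32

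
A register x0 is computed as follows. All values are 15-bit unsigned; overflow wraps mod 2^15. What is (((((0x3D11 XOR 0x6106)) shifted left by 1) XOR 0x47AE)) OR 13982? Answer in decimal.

32670

0x3D11 = 011110100010001
0x6106 = 110000100000110
→ XOR → 101110000010111 = 23575
→ shifted left by 1 (mod 2^15) → 011100000101110 = 14382
0x47AE = 100011110101110
→ XOR → 111111110000000 = 32640
13982 = 011011010011110
→ OR → 111111110011110 = 32670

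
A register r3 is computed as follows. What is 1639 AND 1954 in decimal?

1570

1639 = 11001100111
1954 = 11110100010
AND → 11000100010 = 1570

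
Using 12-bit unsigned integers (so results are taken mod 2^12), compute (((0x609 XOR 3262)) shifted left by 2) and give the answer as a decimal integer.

2780

0x609 = 011000001001
3262 = 110010111110
→ XOR → 101010110111 = 2743
→ shifted left by 2 (mod 2^12) → 101011011100 = 2780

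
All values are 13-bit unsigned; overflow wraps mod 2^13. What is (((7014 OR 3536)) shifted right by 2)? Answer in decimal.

7014 = 1101101100110
3536 = 0110111010000
→ OR → 1111111110110 = 8182
→ shifted right by 2 → 0011111111101 = 2045

2045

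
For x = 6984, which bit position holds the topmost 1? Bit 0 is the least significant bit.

6984 = 1101101001000
The topmost 1 is at position 12 (since 2^12 = 4096 ≤ 6984 < 8192).

12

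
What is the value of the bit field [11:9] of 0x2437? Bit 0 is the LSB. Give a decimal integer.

v = 10010000110111
Shift right by 9: 10010
Mask low 3 bits: 010 = 2

2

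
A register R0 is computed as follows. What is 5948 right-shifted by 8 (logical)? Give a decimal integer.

23

5948 = 1011100111100
shift right by 8 → 0000000010111 = 23
(equivalently, floor(5948 / 256))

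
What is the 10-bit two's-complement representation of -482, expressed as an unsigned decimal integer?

482 in 10 bits: 0111100010
Invert: 1000011101
Add 1:  1000011110 = 542
(Check: 2^10 - 482 = 1024 - 482 = 542.)

542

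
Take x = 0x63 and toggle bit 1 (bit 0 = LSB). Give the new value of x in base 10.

97

x = 001100011
bit 1 is currently 1; toggle it via x ^ (1 << 1) = x ^ 2
→ 001100001 = 97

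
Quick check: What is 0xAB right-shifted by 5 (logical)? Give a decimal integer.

0xAB = 10101011
shift right by 5 → 00000101 = 5
(equivalently, floor(171 / 32))

5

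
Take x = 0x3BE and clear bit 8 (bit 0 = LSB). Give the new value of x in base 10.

x = 1110111110
bit 8 is currently 1; clear it via x & ~(1 << 8) = x & ~256
→ 1010111110 = 702

702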